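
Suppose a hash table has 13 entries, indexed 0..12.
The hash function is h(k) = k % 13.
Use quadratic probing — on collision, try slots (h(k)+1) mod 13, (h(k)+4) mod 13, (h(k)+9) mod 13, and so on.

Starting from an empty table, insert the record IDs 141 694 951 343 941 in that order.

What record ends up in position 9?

941

141 hashes to 11; slot 11 is free => place at 11.
694 hashes to 5; slot 5 is free => place at 5.
951 hashes to 2; slot 2 is free => place at 2.
343 hashes to 5; 5 taken => place at 6.
941 hashes to 5; 5,6 taken => place at 9.
Table: [_, _, 951, _, _, 694, 343, _, _, 941, _, 141, _]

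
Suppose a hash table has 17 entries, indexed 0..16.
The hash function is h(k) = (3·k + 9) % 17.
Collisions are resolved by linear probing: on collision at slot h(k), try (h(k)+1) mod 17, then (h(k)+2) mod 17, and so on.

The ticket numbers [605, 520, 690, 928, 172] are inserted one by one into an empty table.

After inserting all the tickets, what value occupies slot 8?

Insert 605: h=5, slot 5 empty => index 5.
Insert 520: h=5, slot 5 occupied => index 6.
Insert 690: h=5, slots 5,6 occupied => index 7.
Insert 928: h=5, slots 5,6,7 occupied => index 8.
Insert 172: h=15, slot 15 empty => index 15.
Table: [-, -, -, -, -, 605, 520, 690, 928, -, -, -, -, -, -, 172, -]

928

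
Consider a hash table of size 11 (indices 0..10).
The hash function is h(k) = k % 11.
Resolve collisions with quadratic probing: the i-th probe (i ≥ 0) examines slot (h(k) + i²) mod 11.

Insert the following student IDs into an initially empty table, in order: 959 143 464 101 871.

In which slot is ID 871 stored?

7

959: h=2 => slot 2
143: h=0 => slot 0
464: h=2, probe 2,3 => slot 3
101: h=2, probe 2,3,6 => slot 6
871: h=2, probe 2,3,6,0,7 => slot 7
Table: [143, _, 959, 464, _, _, 101, 871, _, _, _]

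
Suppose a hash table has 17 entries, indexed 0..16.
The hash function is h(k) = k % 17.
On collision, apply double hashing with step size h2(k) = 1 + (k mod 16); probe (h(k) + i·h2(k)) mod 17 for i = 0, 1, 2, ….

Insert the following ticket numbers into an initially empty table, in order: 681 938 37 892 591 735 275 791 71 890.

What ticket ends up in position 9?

681 hashes to 1; slot 1 is free => place at 1.
938 hashes to 3; slot 3 is free => place at 3.
37 hashes to 3, h2=6; 3 taken => place at 9.
892 hashes to 8; slot 8 is free => place at 8.
591 hashes to 13; slot 13 is free => place at 13.
735 hashes to 4; slot 4 is free => place at 4.
275 hashes to 3, h2=4; 3 taken => place at 7.
791 hashes to 9, h2=8; 9 taken => place at 0.
71 hashes to 3, h2=8; 3 taken => place at 11.
890 hashes to 6; slot 6 is free => place at 6.
Table: [791, 681, -, 938, 735, -, 890, 275, 892, 37, -, 71, -, 591, -, -, -]

37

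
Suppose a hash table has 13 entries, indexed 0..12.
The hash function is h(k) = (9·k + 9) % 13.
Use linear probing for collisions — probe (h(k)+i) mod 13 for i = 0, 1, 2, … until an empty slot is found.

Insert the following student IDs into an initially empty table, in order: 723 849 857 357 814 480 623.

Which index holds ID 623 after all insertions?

2

723: h=3 → slot 3
849: h=6 → slot 6
857: h=0 → slot 0
357: h=11 → slot 11
814: h=3, probe 3,4 → slot 4
480: h=0, probe 0,1 → slot 1
623: h=0, probe 0,1,2 → slot 2
Table: [857, 480, 623, 723, 814, ∅, 849, ∅, ∅, ∅, ∅, 357, ∅]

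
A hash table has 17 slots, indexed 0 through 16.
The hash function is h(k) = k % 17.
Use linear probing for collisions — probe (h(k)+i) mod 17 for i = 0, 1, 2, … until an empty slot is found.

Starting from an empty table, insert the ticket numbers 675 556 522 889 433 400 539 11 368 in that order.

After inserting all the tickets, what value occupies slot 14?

522

675: h=12 => slot 12
556: h=12, probe 12,13 => slot 13
522: h=12, probe 12,13,14 => slot 14
889: h=5 => slot 5
433: h=8 => slot 8
400: h=9 => slot 9
539: h=12, probe 12,13,14,15 => slot 15
11: h=11 => slot 11
368: h=11, probe 11,12,13,14,15,16 => slot 16
Table: [., ., ., ., ., 889, ., ., 433, 400, ., 11, 675, 556, 522, 539, 368]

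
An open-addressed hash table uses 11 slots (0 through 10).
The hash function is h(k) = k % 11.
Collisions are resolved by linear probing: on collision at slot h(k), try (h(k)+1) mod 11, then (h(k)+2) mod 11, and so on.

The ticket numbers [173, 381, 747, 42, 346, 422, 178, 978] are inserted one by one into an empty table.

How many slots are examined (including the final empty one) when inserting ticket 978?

Insert 173: h=8, slot 8 empty => index 8.
Insert 381: h=7, slot 7 empty => index 7.
Insert 747: h=10, slot 10 empty => index 10.
Insert 42: h=9, slot 9 empty => index 9.
Insert 346: h=5, slot 5 empty => index 5.
Insert 422: h=4, slot 4 empty => index 4.
Insert 178: h=2, slot 2 empty => index 2.
Insert 978: h=10, slot 10 occupied => index 0.
Table: [978, ., 178, ., 422, 346, ., 381, 173, 42, 747]

2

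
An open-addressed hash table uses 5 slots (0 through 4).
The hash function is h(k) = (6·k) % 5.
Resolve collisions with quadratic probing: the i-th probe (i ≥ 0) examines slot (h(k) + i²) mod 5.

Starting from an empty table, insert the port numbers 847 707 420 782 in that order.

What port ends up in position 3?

707

847: h=2 -> slot 2
707: h=2, probe 2,3 -> slot 3
420: h=0 -> slot 0
782: h=2, probe 2,3,1 -> slot 1
Table: [420, 782, 847, 707, .]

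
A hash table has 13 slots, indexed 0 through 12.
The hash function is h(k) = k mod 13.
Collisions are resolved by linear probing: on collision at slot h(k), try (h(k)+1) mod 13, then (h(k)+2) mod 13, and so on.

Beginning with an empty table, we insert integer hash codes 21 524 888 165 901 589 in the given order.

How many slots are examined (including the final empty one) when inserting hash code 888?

2

21: h=8 -> slot 8
524: h=4 -> slot 4
888: h=4, probe 4,5 -> slot 5
165: h=9 -> slot 9
901: h=4, probe 4,5,6 -> slot 6
589: h=4, probe 4,5,6,7 -> slot 7
Table: [—, —, —, —, 524, 888, 901, 589, 21, 165, —, —, —]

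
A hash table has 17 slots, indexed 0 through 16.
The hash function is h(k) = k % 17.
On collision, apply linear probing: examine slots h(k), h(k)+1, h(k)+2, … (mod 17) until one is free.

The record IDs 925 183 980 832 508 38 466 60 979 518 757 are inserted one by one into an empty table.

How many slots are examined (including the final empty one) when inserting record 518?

925 hashes to 7; slot 7 is free => place at 7.
183 hashes to 13; slot 13 is free => place at 13.
980 hashes to 11; slot 11 is free => place at 11.
832 hashes to 16; slot 16 is free => place at 16.
508 hashes to 15; slot 15 is free => place at 15.
38 hashes to 4; slot 4 is free => place at 4.
466 hashes to 7; 7 taken => place at 8.
60 hashes to 9; slot 9 is free => place at 9.
979 hashes to 10; slot 10 is free => place at 10.
518 hashes to 8; 8,9,10,11 taken => place at 12.
757 hashes to 9; 9,10,11,12,13 taken => place at 14.
Table: [., ., ., ., 38, ., ., 925, 466, 60, 979, 980, 518, 183, 757, 508, 832]

5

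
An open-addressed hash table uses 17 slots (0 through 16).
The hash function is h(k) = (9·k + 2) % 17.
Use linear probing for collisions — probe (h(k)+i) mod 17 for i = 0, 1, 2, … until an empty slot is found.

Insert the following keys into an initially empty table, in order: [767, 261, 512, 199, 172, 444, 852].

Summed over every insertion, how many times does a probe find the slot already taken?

Insert 767: h=3, slot 3 empty → index 3.
Insert 261: h=5, slot 5 empty → index 5.
Insert 512: h=3, slot 3 occupied → index 4.
Insert 199: h=8, slot 8 empty → index 8.
Insert 172: h=3, slots 3,4,5 occupied → index 6.
Insert 444: h=3, slots 3,4,5,6 occupied → index 7.
Insert 852: h=3, slots 3,4,5,6,7,8 occupied → index 9.
Table: [-, -, -, 767, 512, 261, 172, 444, 199, 852, -, -, -, -, -, -, -]

14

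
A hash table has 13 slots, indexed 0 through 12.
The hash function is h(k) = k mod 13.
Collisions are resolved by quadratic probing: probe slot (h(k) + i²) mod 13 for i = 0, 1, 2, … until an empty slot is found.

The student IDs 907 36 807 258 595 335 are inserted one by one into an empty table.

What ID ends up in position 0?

335

907 hashes to 10; slot 10 is free -> place at 10.
36 hashes to 10; 10 taken -> place at 11.
807 hashes to 1; slot 1 is free -> place at 1.
258 hashes to 11; 11 taken -> place at 12.
595 hashes to 10; 10,11,1 taken -> place at 6.
335 hashes to 10; 10,11,1,6 taken -> place at 0.
Table: [335, 807, ∅, ∅, ∅, ∅, 595, ∅, ∅, ∅, 907, 36, 258]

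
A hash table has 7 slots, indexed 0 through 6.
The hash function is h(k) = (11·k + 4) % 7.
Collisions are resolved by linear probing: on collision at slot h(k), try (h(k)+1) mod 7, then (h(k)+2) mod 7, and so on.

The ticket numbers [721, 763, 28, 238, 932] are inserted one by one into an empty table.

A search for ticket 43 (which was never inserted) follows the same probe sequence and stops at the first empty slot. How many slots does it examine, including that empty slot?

Insert 721: h=4, slot 4 empty => index 4.
Insert 763: h=4, slot 4 occupied => index 5.
Insert 28: h=4, slots 4,5 occupied => index 6.
Insert 238: h=4, slots 4,5,6 occupied => index 0.
Insert 932: h=1, slot 1 empty => index 1.
Table: [238, 932, ., ., 721, 763, 28]
Lookup 43: h=1, probe 1,2 → slot 2 empty, not found.

2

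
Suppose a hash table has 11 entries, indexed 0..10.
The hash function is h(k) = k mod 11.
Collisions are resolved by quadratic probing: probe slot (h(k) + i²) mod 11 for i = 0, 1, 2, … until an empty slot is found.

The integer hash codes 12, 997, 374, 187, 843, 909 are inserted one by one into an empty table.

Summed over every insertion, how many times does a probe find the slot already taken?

12 hashes to 1; slot 1 is free -> place at 1.
997 hashes to 7; slot 7 is free -> place at 7.
374 hashes to 0; slot 0 is free -> place at 0.
187 hashes to 0; 0,1 taken -> place at 4.
843 hashes to 7; 7 taken -> place at 8.
909 hashes to 7; 7,8,0 taken -> place at 5.
Table: [374, 12, _, _, 187, 909, _, 997, 843, _, _]

6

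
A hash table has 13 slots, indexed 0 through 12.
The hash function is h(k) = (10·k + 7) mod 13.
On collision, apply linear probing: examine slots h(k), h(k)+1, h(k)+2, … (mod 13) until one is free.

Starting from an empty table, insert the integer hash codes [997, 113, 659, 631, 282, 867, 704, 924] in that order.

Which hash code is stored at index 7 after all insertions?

997 hashes to 6; slot 6 is free -> place at 6.
113 hashes to 6; 6 taken -> place at 7.
659 hashes to 6; 6,7 taken -> place at 8.
631 hashes to 12; slot 12 is free -> place at 12.
282 hashes to 6; 6,7,8 taken -> place at 9.
867 hashes to 6; 6,7,8,9 taken -> place at 10.
704 hashes to 1; slot 1 is free -> place at 1.
924 hashes to 4; slot 4 is free -> place at 4.
Table: [∅, 704, ∅, ∅, 924, ∅, 997, 113, 659, 282, 867, ∅, 631]

113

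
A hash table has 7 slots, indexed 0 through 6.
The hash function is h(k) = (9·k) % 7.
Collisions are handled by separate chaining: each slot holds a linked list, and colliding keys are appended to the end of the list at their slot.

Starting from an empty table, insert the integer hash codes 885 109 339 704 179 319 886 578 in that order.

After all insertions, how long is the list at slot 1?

885 → bucket 6
109 → bucket 1
339 → bucket 6 (collision)
704 → bucket 1 (collision)
179 → bucket 1 (collision)
319 → bucket 1 (collision)
886 → bucket 1 (collision)
578 → bucket 1 (collision)
Final buckets:
0: -
1: 109 -> 704 -> 179 -> 319 -> 886 -> 578
2: -
3: -
4: -
5: -
6: 885 -> 339

6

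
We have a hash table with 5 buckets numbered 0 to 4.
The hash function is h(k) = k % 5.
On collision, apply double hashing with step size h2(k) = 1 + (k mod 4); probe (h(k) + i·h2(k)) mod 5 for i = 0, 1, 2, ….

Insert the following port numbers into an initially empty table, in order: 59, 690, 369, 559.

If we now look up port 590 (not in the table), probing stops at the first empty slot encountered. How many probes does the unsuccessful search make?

59 hashes to 4; slot 4 is free => place at 4.
690 hashes to 0; slot 0 is free => place at 0.
369 hashes to 4, h2=2; 4 taken => place at 1.
559 hashes to 4, h2=4; 4 taken => place at 3.
Table: [690, 369, —, 559, 59]
Lookup 590: h=0, h2=3, probe 0,3,1,4,2 → slot 2 empty, not found.

5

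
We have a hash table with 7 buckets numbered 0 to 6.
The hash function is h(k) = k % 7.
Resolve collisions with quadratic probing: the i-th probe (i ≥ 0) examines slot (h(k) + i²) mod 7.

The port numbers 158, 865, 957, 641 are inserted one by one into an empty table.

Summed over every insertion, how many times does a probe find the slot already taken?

Insert 158: h=4, slot 4 empty -> index 4.
Insert 865: h=4, slot 4 occupied -> index 5.
Insert 957: h=5, slot 5 occupied -> index 6.
Insert 641: h=4, slots 4,5 occupied -> index 1.
Table: [-, 641, -, -, 158, 865, 957]

4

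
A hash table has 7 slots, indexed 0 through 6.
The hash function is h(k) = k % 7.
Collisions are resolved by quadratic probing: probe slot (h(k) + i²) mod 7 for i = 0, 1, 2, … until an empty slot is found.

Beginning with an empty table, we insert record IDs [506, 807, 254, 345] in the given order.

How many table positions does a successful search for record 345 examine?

506 hashes to 2; slot 2 is free → place at 2.
807 hashes to 2; 2 taken → place at 3.
254 hashes to 2; 2,3 taken → place at 6.
345 hashes to 2; 2,3,6 taken → place at 4.
Table: [∅, ∅, 506, 807, 345, ∅, 254]
Lookup 345: h=2, probe 2,3,6,4 → found at 4.

4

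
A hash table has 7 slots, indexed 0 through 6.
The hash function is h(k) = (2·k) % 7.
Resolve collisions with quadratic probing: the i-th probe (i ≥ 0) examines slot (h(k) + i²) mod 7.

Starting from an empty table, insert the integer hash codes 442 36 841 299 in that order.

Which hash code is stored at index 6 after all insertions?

841

Insert 442: h=2, slot 2 empty -> index 2.
Insert 36: h=2, slot 2 occupied -> index 3.
Insert 841: h=2, slots 2,3 occupied -> index 6.
Insert 299: h=3, slot 3 occupied -> index 4.
Table: [., ., 442, 36, 299, ., 841]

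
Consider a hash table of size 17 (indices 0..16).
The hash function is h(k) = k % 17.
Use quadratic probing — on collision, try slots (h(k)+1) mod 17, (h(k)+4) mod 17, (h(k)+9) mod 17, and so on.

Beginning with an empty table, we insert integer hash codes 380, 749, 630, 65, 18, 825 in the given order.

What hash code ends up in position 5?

18

380 hashes to 6; slot 6 is free -> place at 6.
749 hashes to 1; slot 1 is free -> place at 1.
630 hashes to 1; 1 taken -> place at 2.
65 hashes to 14; slot 14 is free -> place at 14.
18 hashes to 1; 1,2 taken -> place at 5.
825 hashes to 9; slot 9 is free -> place at 9.
Table: [—, 749, 630, —, —, 18, 380, —, —, 825, —, —, —, —, 65, —, —]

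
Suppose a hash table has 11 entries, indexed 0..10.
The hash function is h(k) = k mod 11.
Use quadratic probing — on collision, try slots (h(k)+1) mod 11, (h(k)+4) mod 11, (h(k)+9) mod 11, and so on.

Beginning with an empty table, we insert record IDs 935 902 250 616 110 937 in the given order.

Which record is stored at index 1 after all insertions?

935 hashes to 0; slot 0 is free => place at 0.
902 hashes to 0; 0 taken => place at 1.
250 hashes to 8; slot 8 is free => place at 8.
616 hashes to 0; 0,1 taken => place at 4.
110 hashes to 0; 0,1,4 taken => place at 9.
937 hashes to 2; slot 2 is free => place at 2.
Table: [935, 902, 937, _, 616, _, _, _, 250, 110, _]

902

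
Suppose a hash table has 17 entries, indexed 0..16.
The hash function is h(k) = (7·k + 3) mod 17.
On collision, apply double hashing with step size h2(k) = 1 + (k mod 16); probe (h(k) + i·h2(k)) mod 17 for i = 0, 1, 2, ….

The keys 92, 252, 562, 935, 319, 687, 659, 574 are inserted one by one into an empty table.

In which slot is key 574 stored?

7

92: h=1 → slot 1
252: h=16 → slot 16
562: h=10 → slot 10
935: h=3 → slot 3
319: h=9 → slot 9
687: h=1, h2=16, probe 1,0 → slot 0
659: h=9, h2=4, probe 9,13 → slot 13
574: h=9, h2=15, probe 9,7 → slot 7
Table: [687, 92, ∅, 935, ∅, ∅, ∅, 574, ∅, 319, 562, ∅, ∅, 659, ∅, ∅, 252]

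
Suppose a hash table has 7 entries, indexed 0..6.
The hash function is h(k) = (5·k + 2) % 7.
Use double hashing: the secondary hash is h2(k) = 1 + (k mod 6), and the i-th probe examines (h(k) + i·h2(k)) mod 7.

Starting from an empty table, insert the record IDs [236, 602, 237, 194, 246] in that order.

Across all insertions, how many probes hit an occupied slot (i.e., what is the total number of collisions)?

2

236 hashes to 6; slot 6 is free -> place at 6.
602 hashes to 2; slot 2 is free -> place at 2.
237 hashes to 4; slot 4 is free -> place at 4.
194 hashes to 6, h2=3; 6,2 taken -> place at 5.
246 hashes to 0; slot 0 is free -> place at 0.
Table: [246, -, 602, -, 237, 194, 236]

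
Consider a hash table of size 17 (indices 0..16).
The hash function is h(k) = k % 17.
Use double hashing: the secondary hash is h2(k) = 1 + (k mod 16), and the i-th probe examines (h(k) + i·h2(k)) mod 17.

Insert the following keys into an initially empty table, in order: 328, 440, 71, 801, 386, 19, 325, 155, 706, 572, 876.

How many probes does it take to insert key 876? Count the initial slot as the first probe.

3

Insert 328: h=5, slot 5 empty -> index 5.
Insert 440: h=15, slot 15 empty -> index 15.
Insert 71: h=3, slot 3 empty -> index 3.
Insert 801: h=2, slot 2 empty -> index 2.
Insert 386: h=12, slot 12 empty -> index 12.
Insert 19: h=2, h2=4, slot 2 occupied -> index 6.
Insert 325: h=2, h2=6, slot 2 occupied -> index 8.
Insert 155: h=2, h2=12, slot 2 occupied -> index 14.
Insert 706: h=9, slot 9 empty -> index 9.
Insert 572: h=11, slot 11 empty -> index 11.
Insert 876: h=9, h2=13, slots 9,5 occupied -> index 1.
Table: [_, 876, 801, 71, _, 328, 19, _, 325, 706, _, 572, 386, _, 155, 440, _]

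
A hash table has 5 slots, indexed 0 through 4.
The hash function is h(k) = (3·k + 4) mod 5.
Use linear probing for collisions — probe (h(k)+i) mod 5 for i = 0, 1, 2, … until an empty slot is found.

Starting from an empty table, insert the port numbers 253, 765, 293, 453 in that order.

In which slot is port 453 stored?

1

Insert 253: h=3, slot 3 empty → index 3.
Insert 765: h=4, slot 4 empty → index 4.
Insert 293: h=3, slots 3,4 occupied → index 0.
Insert 453: h=3, slots 3,4,0 occupied → index 1.
Table: [293, 453, ∅, 253, 765]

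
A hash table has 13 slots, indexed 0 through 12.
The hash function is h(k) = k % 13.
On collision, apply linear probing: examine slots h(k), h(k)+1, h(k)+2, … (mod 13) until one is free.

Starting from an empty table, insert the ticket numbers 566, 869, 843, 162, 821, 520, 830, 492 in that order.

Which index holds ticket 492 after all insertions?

3

566 hashes to 7; slot 7 is free => place at 7.
869 hashes to 11; slot 11 is free => place at 11.
843 hashes to 11; 11 taken => place at 12.
162 hashes to 6; slot 6 is free => place at 6.
821 hashes to 2; slot 2 is free => place at 2.
520 hashes to 0; slot 0 is free => place at 0.
830 hashes to 11; 11,12,0 taken => place at 1.
492 hashes to 11; 11,12,0,1,2 taken => place at 3.
Table: [520, 830, 821, 492, -, -, 162, 566, -, -, -, 869, 843]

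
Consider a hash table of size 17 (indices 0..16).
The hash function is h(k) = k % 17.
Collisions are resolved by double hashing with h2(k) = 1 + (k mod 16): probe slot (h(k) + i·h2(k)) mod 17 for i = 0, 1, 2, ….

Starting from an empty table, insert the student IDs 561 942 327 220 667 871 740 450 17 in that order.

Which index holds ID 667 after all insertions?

561 hashes to 0; slot 0 is free -> place at 0.
942 hashes to 7; slot 7 is free -> place at 7.
327 hashes to 4; slot 4 is free -> place at 4.
220 hashes to 16; slot 16 is free -> place at 16.
667 hashes to 4, h2=12; 4,16 taken -> place at 11.
871 hashes to 4, h2=8; 4 taken -> place at 12.
740 hashes to 9; slot 9 is free -> place at 9.
450 hashes to 8; slot 8 is free -> place at 8.
17 hashes to 0, h2=2; 0 taken -> place at 2.
Table: [561, ∅, 17, ∅, 327, ∅, ∅, 942, 450, 740, ∅, 667, 871, ∅, ∅, ∅, 220]

11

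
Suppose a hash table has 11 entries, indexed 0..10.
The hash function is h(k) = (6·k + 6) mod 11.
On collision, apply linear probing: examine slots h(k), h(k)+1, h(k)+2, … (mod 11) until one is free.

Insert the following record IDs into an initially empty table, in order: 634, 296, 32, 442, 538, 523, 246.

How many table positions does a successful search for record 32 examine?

2

634 hashes to 4; slot 4 is free => place at 4.
296 hashes to 0; slot 0 is free => place at 0.
32 hashes to 0; 0 taken => place at 1.
442 hashes to 7; slot 7 is free => place at 7.
538 hashes to 0; 0,1 taken => place at 2.
523 hashes to 9; slot 9 is free => place at 9.
246 hashes to 8; slot 8 is free => place at 8.
Table: [296, 32, 538, —, 634, —, —, 442, 246, 523, —]
Lookup 32: h=0, probe 0,1 → found at 1.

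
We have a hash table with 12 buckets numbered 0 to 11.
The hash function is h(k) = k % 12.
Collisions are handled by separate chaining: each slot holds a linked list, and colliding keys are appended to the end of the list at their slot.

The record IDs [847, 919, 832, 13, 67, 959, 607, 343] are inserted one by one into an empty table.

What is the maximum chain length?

5

847 → bucket 7
919 → bucket 7 (collision)
832 → bucket 4
13 → bucket 1
67 → bucket 7 (collision)
959 → bucket 11
607 → bucket 7 (collision)
343 → bucket 7 (collision)
Final buckets:
0: _
1: 13
2: _
3: _
4: 832
5: _
6: _
7: 847 -> 919 -> 67 -> 607 -> 343
8: _
9: _
10: _
11: 959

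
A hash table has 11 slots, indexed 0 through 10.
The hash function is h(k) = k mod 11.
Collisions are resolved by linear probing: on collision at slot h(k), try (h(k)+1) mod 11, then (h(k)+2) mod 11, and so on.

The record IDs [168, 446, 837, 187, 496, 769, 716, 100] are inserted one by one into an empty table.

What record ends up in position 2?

168 hashes to 3; slot 3 is free => place at 3.
446 hashes to 6; slot 6 is free => place at 6.
837 hashes to 1; slot 1 is free => place at 1.
187 hashes to 0; slot 0 is free => place at 0.
496 hashes to 1; 1 taken => place at 2.
769 hashes to 10; slot 10 is free => place at 10.
716 hashes to 1; 1,2,3 taken => place at 4.
100 hashes to 1; 1,2,3,4 taken => place at 5.
Table: [187, 837, 496, 168, 716, 100, 446, ., ., ., 769]

496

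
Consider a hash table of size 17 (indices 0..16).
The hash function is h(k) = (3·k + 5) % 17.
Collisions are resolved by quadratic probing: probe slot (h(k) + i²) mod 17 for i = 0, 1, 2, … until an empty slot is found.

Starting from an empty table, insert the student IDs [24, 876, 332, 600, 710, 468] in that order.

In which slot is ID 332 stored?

24 hashes to 9; slot 9 is free => place at 9.
876 hashes to 15; slot 15 is free => place at 15.
332 hashes to 15; 15 taken => place at 16.
600 hashes to 3; slot 3 is free => place at 3.
710 hashes to 10; slot 10 is free => place at 10.
468 hashes to 15; 15,16 taken => place at 2.
Table: [., ., 468, 600, ., ., ., ., ., 24, 710, ., ., ., ., 876, 332]

16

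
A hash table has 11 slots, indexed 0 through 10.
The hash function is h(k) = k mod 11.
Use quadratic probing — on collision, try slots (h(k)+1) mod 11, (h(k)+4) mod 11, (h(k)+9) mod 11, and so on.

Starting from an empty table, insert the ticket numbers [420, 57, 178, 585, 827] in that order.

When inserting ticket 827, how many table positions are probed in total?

Insert 420: h=2, slot 2 empty => index 2.
Insert 57: h=2, slot 2 occupied => index 3.
Insert 178: h=2, slots 2,3 occupied => index 6.
Insert 585: h=2, slots 2,3,6 occupied => index 0.
Insert 827: h=2, slots 2,3,6,0 occupied => index 7.
Table: [585, —, 420, 57, —, —, 178, 827, —, —, —]

5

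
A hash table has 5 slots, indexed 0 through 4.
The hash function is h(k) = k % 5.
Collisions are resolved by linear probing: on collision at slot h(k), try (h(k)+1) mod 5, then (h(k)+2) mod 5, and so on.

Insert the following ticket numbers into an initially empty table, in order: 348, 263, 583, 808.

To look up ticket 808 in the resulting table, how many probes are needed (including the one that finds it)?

4

348 hashes to 3; slot 3 is free -> place at 3.
263 hashes to 3; 3 taken -> place at 4.
583 hashes to 3; 3,4 taken -> place at 0.
808 hashes to 3; 3,4,0 taken -> place at 1.
Table: [583, 808, ., 348, 263]
Lookup 808: h=3, probe 3,4,0,1 → found at 1.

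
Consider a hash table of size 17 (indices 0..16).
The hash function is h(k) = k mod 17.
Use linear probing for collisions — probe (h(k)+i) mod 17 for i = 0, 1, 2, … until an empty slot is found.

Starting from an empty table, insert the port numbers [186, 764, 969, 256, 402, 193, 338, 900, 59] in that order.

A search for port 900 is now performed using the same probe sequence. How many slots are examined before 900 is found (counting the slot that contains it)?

186: h=16 → slot 16
764: h=16, probe 16,0 → slot 0
969: h=0, probe 0,1 → slot 1
256: h=1, probe 1,2 → slot 2
402: h=11 → slot 11
193: h=6 → slot 6
338: h=15 → slot 15
900: h=16, probe 16,0,1,2,3 → slot 3
59: h=8 → slot 8
Table: [764, 969, 256, 900, —, —, 193, —, 59, —, —, 402, —, —, —, 338, 186]
Lookup 900: h=16, probe 16,0,1,2,3 → found at 3.

5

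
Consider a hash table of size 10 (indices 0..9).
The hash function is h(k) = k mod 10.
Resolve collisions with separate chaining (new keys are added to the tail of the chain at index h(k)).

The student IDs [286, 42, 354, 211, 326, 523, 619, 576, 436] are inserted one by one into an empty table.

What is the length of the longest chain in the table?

4

286 → bucket 6
42 → bucket 2
354 → bucket 4
211 → bucket 1
326 → bucket 6 (collision)
523 → bucket 3
619 → bucket 9
576 → bucket 6 (collision)
436 → bucket 6 (collision)
Final buckets:
0: _
1: 211
2: 42
3: 523
4: 354
5: _
6: 286 -> 326 -> 576 -> 436
7: _
8: _
9: 619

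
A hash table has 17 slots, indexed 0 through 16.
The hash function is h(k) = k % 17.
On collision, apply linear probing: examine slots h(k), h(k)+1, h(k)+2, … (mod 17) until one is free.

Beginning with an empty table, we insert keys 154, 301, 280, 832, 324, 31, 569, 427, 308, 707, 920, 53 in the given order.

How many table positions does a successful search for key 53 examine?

154: h=1 → slot 1
301: h=12 → slot 12
280: h=8 → slot 8
832: h=16 → slot 16
324: h=1, probe 1,2 → slot 2
31: h=14 → slot 14
569: h=8, probe 8,9 → slot 9
427: h=2, probe 2,3 → slot 3
308: h=2, probe 2,3,4 → slot 4
707: h=10 → slot 10
920: h=2, probe 2,3,4,5 → slot 5
53: h=2, probe 2,3,4,5,6 → slot 6
Table: [∅, 154, 324, 427, 308, 920, 53, ∅, 280, 569, 707, ∅, 301, ∅, 31, ∅, 832]
Lookup 53: h=2, probe 2,3,4,5,6 → found at 6.

5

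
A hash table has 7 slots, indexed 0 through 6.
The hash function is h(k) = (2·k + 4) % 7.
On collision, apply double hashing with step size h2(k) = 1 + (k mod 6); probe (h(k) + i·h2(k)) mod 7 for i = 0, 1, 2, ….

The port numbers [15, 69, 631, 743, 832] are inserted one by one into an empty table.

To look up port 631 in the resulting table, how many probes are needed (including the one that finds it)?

15 hashes to 6; slot 6 is free => place at 6.
69 hashes to 2; slot 2 is free => place at 2.
631 hashes to 6, h2=2; 6 taken => place at 1.
743 hashes to 6, h2=6; 6 taken => place at 5.
832 hashes to 2, h2=5; 2 taken => place at 0.
Table: [832, 631, 69, ., ., 743, 15]
Lookup 631: h=6, h2=2, probe 6,1 → found at 1.

2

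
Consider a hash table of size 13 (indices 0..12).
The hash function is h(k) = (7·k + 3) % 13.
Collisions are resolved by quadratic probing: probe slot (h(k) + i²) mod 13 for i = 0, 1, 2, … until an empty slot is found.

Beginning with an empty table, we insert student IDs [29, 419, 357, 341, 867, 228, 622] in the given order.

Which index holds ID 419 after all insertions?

12

Insert 29: h=11, slot 11 empty => index 11.
Insert 419: h=11, slot 11 occupied => index 12.
Insert 357: h=6, slot 6 empty => index 6.
Insert 341: h=11, slots 11,12 occupied => index 2.
Insert 867: h=1, slot 1 empty => index 1.
Insert 228: h=0, slot 0 empty => index 0.
Insert 622: h=2, slot 2 occupied => index 3.
Table: [228, 867, 341, 622, ∅, ∅, 357, ∅, ∅, ∅, ∅, 29, 419]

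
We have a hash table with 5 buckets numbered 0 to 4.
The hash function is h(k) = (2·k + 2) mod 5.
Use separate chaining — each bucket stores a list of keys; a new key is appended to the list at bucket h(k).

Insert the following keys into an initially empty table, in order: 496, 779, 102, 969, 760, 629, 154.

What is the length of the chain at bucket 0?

Insert 496: h=4, bucket 4 empty → new chain.
Insert 779: h=0, bucket 0 empty → new chain.
Insert 102: h=1, bucket 1 empty → new chain.
Insert 969: h=0, bucket 0 nonempty → append to chain.
Insert 760: h=2, bucket 2 empty → new chain.
Insert 629: h=0, bucket 0 nonempty → append to chain.
Insert 154: h=0, bucket 0 nonempty → append to chain.
Final buckets:
0: 779 -> 969 -> 629 -> 154
1: 102
2: 760
3: .
4: 496

4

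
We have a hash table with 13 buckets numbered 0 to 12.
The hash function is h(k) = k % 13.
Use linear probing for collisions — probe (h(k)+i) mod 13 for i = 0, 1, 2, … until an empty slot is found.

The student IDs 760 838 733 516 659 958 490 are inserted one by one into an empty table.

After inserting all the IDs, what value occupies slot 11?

760 hashes to 6; slot 6 is free -> place at 6.
838 hashes to 6; 6 taken -> place at 7.
733 hashes to 5; slot 5 is free -> place at 5.
516 hashes to 9; slot 9 is free -> place at 9.
659 hashes to 9; 9 taken -> place at 10.
958 hashes to 9; 9,10 taken -> place at 11.
490 hashes to 9; 9,10,11 taken -> place at 12.
Table: [—, —, —, —, —, 733, 760, 838, —, 516, 659, 958, 490]

958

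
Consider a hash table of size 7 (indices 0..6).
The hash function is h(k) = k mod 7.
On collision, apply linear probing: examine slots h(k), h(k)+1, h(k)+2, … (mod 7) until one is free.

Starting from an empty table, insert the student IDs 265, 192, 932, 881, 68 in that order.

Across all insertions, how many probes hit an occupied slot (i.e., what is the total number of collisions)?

1

Insert 265: h=6, slot 6 empty -> index 6.
Insert 192: h=3, slot 3 empty -> index 3.
Insert 932: h=1, slot 1 empty -> index 1.
Insert 881: h=6, slot 6 occupied -> index 0.
Insert 68: h=5, slot 5 empty -> index 5.
Table: [881, 932, ∅, 192, ∅, 68, 265]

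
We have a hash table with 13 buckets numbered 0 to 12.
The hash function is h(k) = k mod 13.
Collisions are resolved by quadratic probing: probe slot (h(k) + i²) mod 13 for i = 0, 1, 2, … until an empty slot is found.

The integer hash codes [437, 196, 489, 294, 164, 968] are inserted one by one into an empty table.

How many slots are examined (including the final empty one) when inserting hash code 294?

437 hashes to 8; slot 8 is free -> place at 8.
196 hashes to 1; slot 1 is free -> place at 1.
489 hashes to 8; 8 taken -> place at 9.
294 hashes to 8; 8,9 taken -> place at 12.
164 hashes to 8; 8,9,12 taken -> place at 4.
968 hashes to 6; slot 6 is free -> place at 6.
Table: [∅, 196, ∅, ∅, 164, ∅, 968, ∅, 437, 489, ∅, ∅, 294]

3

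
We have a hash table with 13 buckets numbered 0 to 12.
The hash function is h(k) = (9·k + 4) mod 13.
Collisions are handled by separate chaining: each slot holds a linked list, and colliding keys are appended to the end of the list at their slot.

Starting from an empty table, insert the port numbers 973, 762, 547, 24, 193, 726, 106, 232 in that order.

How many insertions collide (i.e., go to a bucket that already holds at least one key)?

Insert 973: h=12, bucket 12 empty -> new chain.
Insert 762: h=11, bucket 11 empty -> new chain.
Insert 547: h=0, bucket 0 empty -> new chain.
Insert 24: h=12, bucket 12 nonempty -> append to chain.
Insert 193: h=12, bucket 12 nonempty -> append to chain.
Insert 726: h=12, bucket 12 nonempty -> append to chain.
Insert 106: h=9, bucket 9 empty -> new chain.
Insert 232: h=12, bucket 12 nonempty -> append to chain.
Final buckets:
0: 547
1: _
2: _
3: _
4: _
5: _
6: _
7: _
8: _
9: 106
10: _
11: 762
12: 973 -> 24 -> 193 -> 726 -> 232

4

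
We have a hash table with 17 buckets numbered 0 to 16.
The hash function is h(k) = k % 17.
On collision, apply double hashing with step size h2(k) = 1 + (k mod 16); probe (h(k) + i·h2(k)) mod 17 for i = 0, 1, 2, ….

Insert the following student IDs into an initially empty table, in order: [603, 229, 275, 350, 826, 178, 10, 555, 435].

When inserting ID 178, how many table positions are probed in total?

Insert 603: h=8, slot 8 empty => index 8.
Insert 229: h=8, h2=6, slot 8 occupied => index 14.
Insert 275: h=3, slot 3 empty => index 3.
Insert 350: h=10, slot 10 empty => index 10.
Insert 826: h=10, h2=11, slot 10 occupied => index 4.
Insert 178: h=8, h2=3, slot 8 occupied => index 11.
Insert 10: h=10, h2=11, slots 10,4 occupied => index 15.
Insert 555: h=11, h2=12, slot 11 occupied => index 6.
Insert 435: h=10, h2=4, slots 10,14 occupied => index 1.
Table: [., 435, ., 275, 826, ., 555, ., 603, ., 350, 178, ., ., 229, 10, .]

2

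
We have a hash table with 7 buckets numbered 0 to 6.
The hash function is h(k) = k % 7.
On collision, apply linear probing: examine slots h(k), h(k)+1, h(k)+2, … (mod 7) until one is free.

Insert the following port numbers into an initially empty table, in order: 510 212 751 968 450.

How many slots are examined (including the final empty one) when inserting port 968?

Insert 510: h=6, slot 6 empty → index 6.
Insert 212: h=2, slot 2 empty → index 2.
Insert 751: h=2, slot 2 occupied → index 3.
Insert 968: h=2, slots 2,3 occupied → index 4.
Insert 450: h=2, slots 2,3,4 occupied → index 5.
Table: [—, —, 212, 751, 968, 450, 510]

3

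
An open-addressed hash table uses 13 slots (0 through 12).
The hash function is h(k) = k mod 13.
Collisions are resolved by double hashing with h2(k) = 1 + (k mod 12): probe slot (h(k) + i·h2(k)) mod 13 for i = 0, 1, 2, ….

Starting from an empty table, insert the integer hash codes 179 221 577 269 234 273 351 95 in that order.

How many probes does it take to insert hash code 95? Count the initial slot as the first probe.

Insert 179: h=10, slot 10 empty => index 10.
Insert 221: h=0, slot 0 empty => index 0.
Insert 577: h=5, slot 5 empty => index 5.
Insert 269: h=9, slot 9 empty => index 9.
Insert 234: h=0, h2=7, slot 0 occupied => index 7.
Insert 273: h=0, h2=10, slots 0,10,7 occupied => index 4.
Insert 351: h=0, h2=4, slots 0,4 occupied => index 8.
Insert 95: h=4, h2=12, slot 4 occupied => index 3.
Table: [221, _, _, 95, 273, 577, _, 234, 351, 269, 179, _, _]

2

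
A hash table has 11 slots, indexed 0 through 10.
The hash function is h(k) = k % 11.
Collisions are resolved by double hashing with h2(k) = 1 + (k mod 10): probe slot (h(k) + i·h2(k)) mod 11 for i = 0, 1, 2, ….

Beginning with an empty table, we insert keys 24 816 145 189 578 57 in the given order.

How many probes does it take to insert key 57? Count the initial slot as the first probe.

2

Insert 24: h=2, slot 2 empty -> index 2.
Insert 816: h=2, h2=7, slot 2 occupied -> index 9.
Insert 145: h=2, h2=6, slot 2 occupied -> index 8.
Insert 189: h=2, h2=10, slot 2 occupied -> index 1.
Insert 578: h=6, slot 6 empty -> index 6.
Insert 57: h=2, h2=8, slot 2 occupied -> index 10.
Table: [—, 189, 24, —, —, —, 578, —, 145, 816, 57]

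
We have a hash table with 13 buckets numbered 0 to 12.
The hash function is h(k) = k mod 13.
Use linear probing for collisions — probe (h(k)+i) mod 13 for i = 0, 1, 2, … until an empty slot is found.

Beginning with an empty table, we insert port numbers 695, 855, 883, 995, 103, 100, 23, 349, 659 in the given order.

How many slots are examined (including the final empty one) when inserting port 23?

2

695: h=6 -> slot 6
855: h=10 -> slot 10
883: h=12 -> slot 12
995: h=7 -> slot 7
103: h=12, probe 12,0 -> slot 0
100: h=9 -> slot 9
23: h=10, probe 10,11 -> slot 11
349: h=11, probe 11,12,0,1 -> slot 1
659: h=9, probe 9,10,11,12,0,1,2 -> slot 2
Table: [103, 349, 659, -, -, -, 695, 995, -, 100, 855, 23, 883]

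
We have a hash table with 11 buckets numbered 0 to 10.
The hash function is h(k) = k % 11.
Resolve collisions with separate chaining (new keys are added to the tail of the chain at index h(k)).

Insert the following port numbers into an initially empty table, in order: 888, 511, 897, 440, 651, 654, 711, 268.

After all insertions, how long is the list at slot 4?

1

888 -> bucket 8
511 -> bucket 5
897 -> bucket 6
440 -> bucket 0
651 -> bucket 2
654 -> bucket 5 (collision)
711 -> bucket 7
268 -> bucket 4
Final buckets:
0: 440
1: ∅
2: 651
3: ∅
4: 268
5: 511 -> 654
6: 897
7: 711
8: 888
9: ∅
10: ∅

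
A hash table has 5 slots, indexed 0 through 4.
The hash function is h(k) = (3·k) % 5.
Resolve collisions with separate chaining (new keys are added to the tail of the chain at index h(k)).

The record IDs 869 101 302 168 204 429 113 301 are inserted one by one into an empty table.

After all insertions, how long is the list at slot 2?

3

Insert 869: h=2, bucket 2 empty → new chain.
Insert 101: h=3, bucket 3 empty → new chain.
Insert 302: h=1, bucket 1 empty → new chain.
Insert 168: h=4, bucket 4 empty → new chain.
Insert 204: h=2, bucket 2 nonempty → append to chain.
Insert 429: h=2, bucket 2 nonempty → append to chain.
Insert 113: h=4, bucket 4 nonempty → append to chain.
Insert 301: h=3, bucket 3 nonempty → append to chain.
Final buckets:
0: -
1: 302
2: 869 -> 204 -> 429
3: 101 -> 301
4: 168 -> 113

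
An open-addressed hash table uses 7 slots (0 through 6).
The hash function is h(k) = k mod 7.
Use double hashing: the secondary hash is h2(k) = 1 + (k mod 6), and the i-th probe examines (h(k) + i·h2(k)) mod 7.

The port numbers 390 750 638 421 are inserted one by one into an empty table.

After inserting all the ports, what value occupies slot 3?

390: h=5 => slot 5
750: h=1 => slot 1
638: h=1, h2=3, probe 1,4 => slot 4
421: h=1, h2=2, probe 1,3 => slot 3
Table: [_, 750, _, 421, 638, 390, _]

421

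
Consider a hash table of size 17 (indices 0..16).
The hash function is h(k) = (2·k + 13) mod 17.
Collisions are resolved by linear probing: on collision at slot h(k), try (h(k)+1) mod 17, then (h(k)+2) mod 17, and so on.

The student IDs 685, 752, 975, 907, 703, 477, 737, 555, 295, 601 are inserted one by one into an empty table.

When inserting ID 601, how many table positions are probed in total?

685 hashes to 6; slot 6 is free → place at 6.
752 hashes to 4; slot 4 is free → place at 4.
975 hashes to 8; slot 8 is free → place at 8.
907 hashes to 8; 8 taken → place at 9.
703 hashes to 8; 8,9 taken → place at 10.
477 hashes to 15; slot 15 is free → place at 15.
737 hashes to 8; 8,9,10 taken → place at 11.
555 hashes to 1; slot 1 is free → place at 1.
295 hashes to 8; 8,9,10,11 taken → place at 12.
601 hashes to 8; 8,9,10,11,12 taken → place at 13.
Table: [-, 555, -, -, 752, -, 685, -, 975, 907, 703, 737, 295, 601, -, 477, -]

6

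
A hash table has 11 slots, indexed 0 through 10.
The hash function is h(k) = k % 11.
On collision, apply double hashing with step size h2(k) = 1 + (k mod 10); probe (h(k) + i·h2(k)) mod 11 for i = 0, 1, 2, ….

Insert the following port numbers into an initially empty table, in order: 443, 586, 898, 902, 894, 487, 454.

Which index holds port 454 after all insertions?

2

Insert 443: h=3, slot 3 empty → index 3.
Insert 586: h=3, h2=7, slot 3 occupied → index 10.
Insert 898: h=7, slot 7 empty → index 7.
Insert 902: h=0, slot 0 empty → index 0.
Insert 894: h=3, h2=5, slot 3 occupied → index 8.
Insert 487: h=3, h2=8, slots 3,0,8 occupied → index 5.
Insert 454: h=3, h2=5, slots 3,8 occupied → index 2.
Table: [902, -, 454, 443, -, 487, -, 898, 894, -, 586]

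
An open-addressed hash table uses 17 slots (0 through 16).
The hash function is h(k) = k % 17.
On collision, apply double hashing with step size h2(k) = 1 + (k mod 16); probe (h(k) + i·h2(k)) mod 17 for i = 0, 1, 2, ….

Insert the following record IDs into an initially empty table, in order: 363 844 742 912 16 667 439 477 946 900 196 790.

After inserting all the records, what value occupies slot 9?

Insert 363: h=6, slot 6 empty → index 6.
Insert 844: h=11, slot 11 empty → index 11.
Insert 742: h=11, h2=7, slot 11 occupied → index 1.
Insert 912: h=11, h2=1, slot 11 occupied → index 12.
Insert 16: h=16, slot 16 empty → index 16.
Insert 667: h=4, slot 4 empty → index 4.
Insert 439: h=14, slot 14 empty → index 14.
Insert 477: h=1, h2=14, slot 1 occupied → index 15.
Insert 946: h=11, h2=3, slots 11,14 occupied → index 0.
Insert 900: h=16, h2=5, slots 16,4 occupied → index 9.
Insert 196: h=9, h2=5, slots 9,14 occupied → index 2.
Insert 790: h=8, slot 8 empty → index 8.
Table: [946, 742, 196, —, 667, —, 363, —, 790, 900, —, 844, 912, —, 439, 477, 16]

900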